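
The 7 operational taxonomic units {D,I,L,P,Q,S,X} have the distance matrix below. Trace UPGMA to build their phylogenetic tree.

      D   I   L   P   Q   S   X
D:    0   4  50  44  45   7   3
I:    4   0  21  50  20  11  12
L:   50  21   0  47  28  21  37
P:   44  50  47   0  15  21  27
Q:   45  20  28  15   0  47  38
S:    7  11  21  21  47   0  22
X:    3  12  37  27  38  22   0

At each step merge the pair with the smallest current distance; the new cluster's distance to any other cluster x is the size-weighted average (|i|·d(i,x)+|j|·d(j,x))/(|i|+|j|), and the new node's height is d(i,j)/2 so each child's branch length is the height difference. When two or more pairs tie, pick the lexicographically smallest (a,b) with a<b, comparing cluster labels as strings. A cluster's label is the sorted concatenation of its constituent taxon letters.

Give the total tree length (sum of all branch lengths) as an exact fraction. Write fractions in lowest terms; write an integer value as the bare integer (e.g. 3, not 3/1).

8699/120

1. join D+X (d=3) ⇒ DX; edges |D|=3/2, |X|=3/2
  updated: d(DX,I)=8, d(DX,L)=87/2, d(DX,P)=71/2, d(DX,Q)=83/2, d(DX,S)=29/2
2. join DX+I (d=8) ⇒ DIX; edges |DX|=5/2, |I|=4
  updated: d(DIX,L)=36, d(DIX,P)=121/3, d(DIX,Q)=103/3, d(DIX,S)=40/3
3. join DIX+S (d=40/3) ⇒ DISX; edges |DIX|=8/3, |S|=20/3
  updated: d(DISX,L)=129/4, d(DISX,P)=71/2, d(DISX,Q)=75/2
4. join P+Q (d=15) ⇒ PQ; edges |P|=15/2, |Q|=15/2
  updated: d(DISX,PQ)=73/2, d(L,PQ)=75/2
5. join DISX+L (d=129/4) ⇒ DILSX; edges |DISX|=227/24, |L|=129/8
  updated: d(DILSX,PQ)=367/10
6. join DILSX+PQ (d=367/10) ⇒ DILPQSX; edges |DILSX|=89/40, |PQ|=217/20
final tree: (((((D:3/2,X:3/2):5/2,I:4):8/3,S:20/3):227/24,L:129/8):89/40,(P:15/2,Q:15/2):217/20)
total length: 8699/120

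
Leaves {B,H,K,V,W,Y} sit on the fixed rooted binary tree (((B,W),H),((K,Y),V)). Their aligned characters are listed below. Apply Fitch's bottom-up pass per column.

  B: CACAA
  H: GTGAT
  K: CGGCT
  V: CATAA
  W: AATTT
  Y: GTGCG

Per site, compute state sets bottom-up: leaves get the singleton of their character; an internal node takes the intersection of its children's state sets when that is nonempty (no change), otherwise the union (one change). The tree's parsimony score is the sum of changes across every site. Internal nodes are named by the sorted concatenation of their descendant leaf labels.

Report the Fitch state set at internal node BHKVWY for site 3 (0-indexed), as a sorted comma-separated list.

A

site 0, node BW: B={C} ∪ W={A} → {A,C} (+1)
site 0, node BHW: BW={A,C} ∪ H={G} → {A,C,G} (+1)
site 0, node KY: K={C} ∪ Y={G} → {C,G} (+1)
site 0, node KVY: KY={C,G} ∩ V={C} → {C} (+0)
site 0, node BHKVWY: BHW={A,C,G} ∩ KVY={C} → {C} (+0)
site 1, node BW: B={A} ∩ W={A} → {A} (+0)
site 1, node BHW: BW={A} ∪ H={T} → {A,T} (+1)
site 1, node KY: K={G} ∪ Y={T} → {G,T} (+1)
site 1, node KVY: KY={G,T} ∪ V={A} → {A,G,T} (+1)
site 1, node BHKVWY: BHW={A,T} ∩ KVY={A,G,T} → {A,T} (+0)
site 2, node BW: B={C} ∪ W={T} → {C,T} (+1)
site 2, node BHW: BW={C,T} ∪ H={G} → {C,G,T} (+1)
site 2, node KY: K={G} ∩ Y={G} → {G} (+0)
site 2, node KVY: KY={G} ∪ V={T} → {G,T} (+1)
site 2, node BHKVWY: BHW={C,G,T} ∩ KVY={G,T} → {G,T} (+0)
site 3, node BW: B={A} ∪ W={T} → {A,T} (+1)
site 3, node BHW: BW={A,T} ∩ H={A} → {A} (+0)
site 3, node KY: K={C} ∩ Y={C} → {C} (+0)
site 3, node KVY: KY={C} ∪ V={A} → {A,C} (+1)
site 3, node BHKVWY: BHW={A} ∩ KVY={A,C} → {A} (+0)
site 4, node BW: B={A} ∪ W={T} → {A,T} (+1)
site 4, node BHW: BW={A,T} ∩ H={T} → {T} (+0)
site 4, node KY: K={T} ∪ Y={G} → {G,T} (+1)
site 4, node KVY: KY={G,T} ∪ V={A} → {A,G,T} (+1)
site 4, node BHKVWY: BHW={T} ∩ KVY={A,G,T} → {T} (+0)
per-site changes: [3, 3, 3, 2, 3]; total = 14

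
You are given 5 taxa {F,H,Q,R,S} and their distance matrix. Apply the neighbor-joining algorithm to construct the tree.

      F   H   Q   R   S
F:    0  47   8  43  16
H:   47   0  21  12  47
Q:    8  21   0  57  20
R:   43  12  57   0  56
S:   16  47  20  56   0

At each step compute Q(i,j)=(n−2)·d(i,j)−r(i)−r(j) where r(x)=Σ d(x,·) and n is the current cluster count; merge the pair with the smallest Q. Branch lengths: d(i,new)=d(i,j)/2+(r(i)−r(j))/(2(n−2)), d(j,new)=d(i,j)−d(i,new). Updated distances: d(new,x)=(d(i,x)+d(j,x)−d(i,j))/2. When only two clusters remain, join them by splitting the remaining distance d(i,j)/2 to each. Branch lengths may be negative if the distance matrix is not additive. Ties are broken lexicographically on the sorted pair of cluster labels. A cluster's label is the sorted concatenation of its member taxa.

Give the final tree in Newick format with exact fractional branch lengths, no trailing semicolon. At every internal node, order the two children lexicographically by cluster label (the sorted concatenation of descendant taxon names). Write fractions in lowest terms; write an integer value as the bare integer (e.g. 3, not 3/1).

iteration 1: select H,R (d=12, Q=-259); attach at lengths (-5/6, 77/6); label the merged cluster HR
  updated: d(F,HR)=39, d(HR,Q)=33, d(HR,S)=91/2
iteration 2: select F,S (d=16, Q=-225/2); attach at lengths (27/8, 101/8); label the merged cluster FS
  updated: d(FS,HR)=137/4, d(FS,Q)=6
iteration 3: select FS,HR (d=137/4, Q=-293/4); attach at lengths (29/8, 245/8); label the merged cluster FHRS
  updated: d(FHRS,Q)=19/8
iteration 4: select FHRS,Q (d=19/8); attach at lengths (19/16, 19/16); label the merged cluster FHQRS
final tree: (((F:27/8,S:101/8):29/8,(H:-5/6,R:77/6):245/8):19/16,Q:19/16)
total length: 517/8

(((F:27/8,S:101/8):29/8,(H:-5/6,R:77/6):245/8):19/16,Q:19/16)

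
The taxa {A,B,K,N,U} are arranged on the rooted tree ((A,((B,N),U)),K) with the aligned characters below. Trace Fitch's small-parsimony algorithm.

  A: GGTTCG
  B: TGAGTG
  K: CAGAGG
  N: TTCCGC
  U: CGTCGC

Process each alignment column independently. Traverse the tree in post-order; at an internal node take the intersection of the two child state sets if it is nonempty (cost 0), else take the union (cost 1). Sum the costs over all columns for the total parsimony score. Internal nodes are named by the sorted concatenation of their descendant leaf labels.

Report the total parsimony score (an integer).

[col 0] BN: children B:{T}, N:{T} ∩→ {T}; cost 0
[col 0] BNU: children BN:{T}, U:{C} ∪→ {C,T}; cost 1
[col 0] ABNU: children A:{G}, BNU:{C,T} ∪→ {C,G,T}; cost 1
[col 0] ABKNU: children ABNU:{C,G,T}, K:{C} ∩→ {C}; cost 0
[col 1] BN: children B:{G}, N:{T} ∪→ {G,T}; cost 1
[col 1] BNU: children BN:{G,T}, U:{G} ∩→ {G}; cost 0
[col 1] ABNU: children A:{G}, BNU:{G} ∩→ {G}; cost 0
[col 1] ABKNU: children ABNU:{G}, K:{A} ∪→ {A,G}; cost 1
[col 2] BN: children B:{A}, N:{C} ∪→ {A,C}; cost 1
[col 2] BNU: children BN:{A,C}, U:{T} ∪→ {A,C,T}; cost 1
[col 2] ABNU: children A:{T}, BNU:{A,C,T} ∩→ {T}; cost 0
[col 2] ABKNU: children ABNU:{T}, K:{G} ∪→ {G,T}; cost 1
[col 3] BN: children B:{G}, N:{C} ∪→ {C,G}; cost 1
[col 3] BNU: children BN:{C,G}, U:{C} ∩→ {C}; cost 0
[col 3] ABNU: children A:{T}, BNU:{C} ∪→ {C,T}; cost 1
[col 3] ABKNU: children ABNU:{C,T}, K:{A} ∪→ {A,C,T}; cost 1
[col 4] BN: children B:{T}, N:{G} ∪→ {G,T}; cost 1
[col 4] BNU: children BN:{G,T}, U:{G} ∩→ {G}; cost 0
[col 4] ABNU: children A:{C}, BNU:{G} ∪→ {C,G}; cost 1
[col 4] ABKNU: children ABNU:{C,G}, K:{G} ∩→ {G}; cost 0
[col 5] BN: children B:{G}, N:{C} ∪→ {C,G}; cost 1
[col 5] BNU: children BN:{C,G}, U:{C} ∩→ {C}; cost 0
[col 5] ABNU: children A:{G}, BNU:{C} ∪→ {C,G}; cost 1
[col 5] ABKNU: children ABNU:{C,G}, K:{G} ∩→ {G}; cost 0
per-site changes: [2, 2, 3, 3, 2, 2]; total = 14

14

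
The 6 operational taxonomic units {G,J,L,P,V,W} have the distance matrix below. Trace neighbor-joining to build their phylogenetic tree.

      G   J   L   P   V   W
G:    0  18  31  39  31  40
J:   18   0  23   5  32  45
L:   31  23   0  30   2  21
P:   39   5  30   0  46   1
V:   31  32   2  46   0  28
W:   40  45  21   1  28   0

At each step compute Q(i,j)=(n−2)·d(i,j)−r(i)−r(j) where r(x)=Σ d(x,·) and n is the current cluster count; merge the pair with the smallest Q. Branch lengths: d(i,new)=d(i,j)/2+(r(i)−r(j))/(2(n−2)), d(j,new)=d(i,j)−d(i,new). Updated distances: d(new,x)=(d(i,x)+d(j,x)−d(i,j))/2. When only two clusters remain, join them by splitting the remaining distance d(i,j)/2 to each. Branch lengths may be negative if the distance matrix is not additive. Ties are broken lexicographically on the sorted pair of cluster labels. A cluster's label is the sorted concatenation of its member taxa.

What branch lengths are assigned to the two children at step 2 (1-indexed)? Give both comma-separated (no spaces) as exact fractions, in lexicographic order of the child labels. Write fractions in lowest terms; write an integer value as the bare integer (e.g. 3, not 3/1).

-29/12,53/12

step 1: merge (P,W) at d=1, Q=-252; branch lengths P→-5/4, W→9/4; new cluster PW
  updated: d(G,PW)=39, d(J,PW)=49/2, d(L,PW)=25, d(PW,V)=73/2
step 2: merge (L,V) at d=2, Q=-353/2; branch lengths L→-29/12, V→53/12; new cluster LV
  updated: d(G,LV)=30, d(J,LV)=53/2, d(LV,PW)=119/4
step 3: merge (G,J) at d=18, Q=-120; branch lengths G→27/2, J→9/2; new cluster GJ
  updated: d(GJ,LV)=77/4, d(GJ,PW)=91/4
step 4: merge (GJ,LV) at d=77/4, Q=-287/4; branch lengths GJ→49/8, LV→105/8; new cluster GJLV
  updated: d(GJLV,PW)=133/8
step 5: merge (GJLV,PW) at d=133/8; branch lengths GJLV→133/16, PW→133/16; new cluster GJLPVW
final tree: (((G:27/2,J:9/2):49/8,(L:-29/12,V:53/12):105/8):133/16,(P:-5/4,W:9/4):133/16)
total length: 455/8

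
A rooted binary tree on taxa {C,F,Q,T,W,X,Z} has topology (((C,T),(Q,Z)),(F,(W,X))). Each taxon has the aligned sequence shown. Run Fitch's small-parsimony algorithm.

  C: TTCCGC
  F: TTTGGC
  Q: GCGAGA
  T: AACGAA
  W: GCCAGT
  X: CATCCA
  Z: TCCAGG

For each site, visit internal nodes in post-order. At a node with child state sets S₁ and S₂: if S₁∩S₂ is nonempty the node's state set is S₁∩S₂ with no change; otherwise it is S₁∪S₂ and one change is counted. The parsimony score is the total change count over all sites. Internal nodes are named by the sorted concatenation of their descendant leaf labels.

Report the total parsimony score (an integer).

21

[col 0] CT: children C:{T}, T:{A} ∪→ {A,T}; cost 1
[col 0] QZ: children Q:{G}, Z:{T} ∪→ {G,T}; cost 1
[col 0] CQTZ: children CT:{A,T}, QZ:{G,T} ∩→ {T}; cost 0
[col 0] WX: children W:{G}, X:{C} ∪→ {C,G}; cost 1
[col 0] FWX: children F:{T}, WX:{C,G} ∪→ {C,G,T}; cost 1
[col 0] CFQTWXZ: children CQTZ:{T}, FWX:{C,G,T} ∩→ {T}; cost 0
[col 1] CT: children C:{T}, T:{A} ∪→ {A,T}; cost 1
[col 1] QZ: children Q:{C}, Z:{C} ∩→ {C}; cost 0
[col 1] CQTZ: children CT:{A,T}, QZ:{C} ∪→ {A,C,T}; cost 1
[col 1] WX: children W:{C}, X:{A} ∪→ {A,C}; cost 1
[col 1] FWX: children F:{T}, WX:{A,C} ∪→ {A,C,T}; cost 1
[col 1] CFQTWXZ: children CQTZ:{A,C,T}, FWX:{A,C,T} ∩→ {A,C,T}; cost 0
[col 2] CT: children C:{C}, T:{C} ∩→ {C}; cost 0
[col 2] QZ: children Q:{G}, Z:{C} ∪→ {C,G}; cost 1
[col 2] CQTZ: children CT:{C}, QZ:{C,G} ∩→ {C}; cost 0
[col 2] WX: children W:{C}, X:{T} ∪→ {C,T}; cost 1
[col 2] FWX: children F:{T}, WX:{C,T} ∩→ {T}; cost 0
[col 2] CFQTWXZ: children CQTZ:{C}, FWX:{T} ∪→ {C,T}; cost 1
[col 3] CT: children C:{C}, T:{G} ∪→ {C,G}; cost 1
[col 3] QZ: children Q:{A}, Z:{A} ∩→ {A}; cost 0
[col 3] CQTZ: children CT:{C,G}, QZ:{A} ∪→ {A,C,G}; cost 1
[col 3] WX: children W:{A}, X:{C} ∪→ {A,C}; cost 1
[col 3] FWX: children F:{G}, WX:{A,C} ∪→ {A,C,G}; cost 1
[col 3] CFQTWXZ: children CQTZ:{A,C,G}, FWX:{A,C,G} ∩→ {A,C,G}; cost 0
[col 4] CT: children C:{G}, T:{A} ∪→ {A,G}; cost 1
[col 4] QZ: children Q:{G}, Z:{G} ∩→ {G}; cost 0
[col 4] CQTZ: children CT:{A,G}, QZ:{G} ∩→ {G}; cost 0
[col 4] WX: children W:{G}, X:{C} ∪→ {C,G}; cost 1
[col 4] FWX: children F:{G}, WX:{C,G} ∩→ {G}; cost 0
[col 4] CFQTWXZ: children CQTZ:{G}, FWX:{G} ∩→ {G}; cost 0
[col 5] CT: children C:{C}, T:{A} ∪→ {A,C}; cost 1
[col 5] QZ: children Q:{A}, Z:{G} ∪→ {A,G}; cost 1
[col 5] CQTZ: children CT:{A,C}, QZ:{A,G} ∩→ {A}; cost 0
[col 5] WX: children W:{T}, X:{A} ∪→ {A,T}; cost 1
[col 5] FWX: children F:{C}, WX:{A,T} ∪→ {A,C,T}; cost 1
[col 5] CFQTWXZ: children CQTZ:{A}, FWX:{A,C,T} ∩→ {A}; cost 0
per-site changes: [4, 4, 3, 4, 2, 4]; total = 21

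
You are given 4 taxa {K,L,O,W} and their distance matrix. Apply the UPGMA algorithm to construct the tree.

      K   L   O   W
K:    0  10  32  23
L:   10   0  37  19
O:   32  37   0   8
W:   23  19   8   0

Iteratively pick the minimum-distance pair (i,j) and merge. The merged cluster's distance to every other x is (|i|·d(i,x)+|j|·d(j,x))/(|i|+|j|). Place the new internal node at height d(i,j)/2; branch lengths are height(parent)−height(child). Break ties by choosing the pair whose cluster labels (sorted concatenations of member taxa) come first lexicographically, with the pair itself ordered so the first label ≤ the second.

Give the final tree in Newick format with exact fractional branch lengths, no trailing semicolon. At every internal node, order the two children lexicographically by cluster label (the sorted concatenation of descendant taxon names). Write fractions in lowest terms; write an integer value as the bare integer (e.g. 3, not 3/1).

((K:5,L:5):71/8,(O:4,W:4):79/8)

iteration 1: select O,W (d=8); attach at lengths (4, 4); label the merged cluster OW
  updated: d(K,OW)=55/2, d(L,OW)=28
iteration 2: select K,L (d=10); attach at lengths (5, 5); label the merged cluster KL
  updated: d(KL,OW)=111/4
iteration 3: select KL,OW (d=111/4); attach at lengths (71/8, 79/8); label the merged cluster KLOW
final tree: ((K:5,L:5):71/8,(O:4,W:4):79/8)
total length: 147/4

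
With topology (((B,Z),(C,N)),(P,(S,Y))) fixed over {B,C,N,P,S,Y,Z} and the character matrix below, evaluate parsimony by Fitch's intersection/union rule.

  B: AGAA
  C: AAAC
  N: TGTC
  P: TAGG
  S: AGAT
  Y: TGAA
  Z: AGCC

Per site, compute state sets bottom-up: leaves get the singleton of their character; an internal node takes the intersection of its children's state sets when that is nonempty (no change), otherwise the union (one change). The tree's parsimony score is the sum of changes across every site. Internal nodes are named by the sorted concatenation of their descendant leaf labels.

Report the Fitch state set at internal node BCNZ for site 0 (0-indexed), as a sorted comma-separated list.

A

site 0, node BZ: B={A} ∩ Z={A} → {A} (+0)
site 0, node CN: C={A} ∪ N={T} → {A,T} (+1)
site 0, node BCNZ: BZ={A} ∩ CN={A,T} → {A} (+0)
site 0, node SY: S={A} ∪ Y={T} → {A,T} (+1)
site 0, node PSY: P={T} ∩ SY={A,T} → {T} (+0)
site 0, node BCNPSYZ: BCNZ={A} ∪ PSY={T} → {A,T} (+1)
site 1, node BZ: B={G} ∩ Z={G} → {G} (+0)
site 1, node CN: C={A} ∪ N={G} → {A,G} (+1)
site 1, node BCNZ: BZ={G} ∩ CN={A,G} → {G} (+0)
site 1, node SY: S={G} ∩ Y={G} → {G} (+0)
site 1, node PSY: P={A} ∪ SY={G} → {A,G} (+1)
site 1, node BCNPSYZ: BCNZ={G} ∩ PSY={A,G} → {G} (+0)
site 2, node BZ: B={A} ∪ Z={C} → {A,C} (+1)
site 2, node CN: C={A} ∪ N={T} → {A,T} (+1)
site 2, node BCNZ: BZ={A,C} ∩ CN={A,T} → {A} (+0)
site 2, node SY: S={A} ∩ Y={A} → {A} (+0)
site 2, node PSY: P={G} ∪ SY={A} → {A,G} (+1)
site 2, node BCNPSYZ: BCNZ={A} ∩ PSY={A,G} → {A} (+0)
site 3, node BZ: B={A} ∪ Z={C} → {A,C} (+1)
site 3, node CN: C={C} ∩ N={C} → {C} (+0)
site 3, node BCNZ: BZ={A,C} ∩ CN={C} → {C} (+0)
site 3, node SY: S={T} ∪ Y={A} → {A,T} (+1)
site 3, node PSY: P={G} ∪ SY={A,T} → {A,G,T} (+1)
site 3, node BCNPSYZ: BCNZ={C} ∪ PSY={A,G,T} → {A,C,G,T} (+1)
per-site changes: [3, 2, 3, 4]; total = 12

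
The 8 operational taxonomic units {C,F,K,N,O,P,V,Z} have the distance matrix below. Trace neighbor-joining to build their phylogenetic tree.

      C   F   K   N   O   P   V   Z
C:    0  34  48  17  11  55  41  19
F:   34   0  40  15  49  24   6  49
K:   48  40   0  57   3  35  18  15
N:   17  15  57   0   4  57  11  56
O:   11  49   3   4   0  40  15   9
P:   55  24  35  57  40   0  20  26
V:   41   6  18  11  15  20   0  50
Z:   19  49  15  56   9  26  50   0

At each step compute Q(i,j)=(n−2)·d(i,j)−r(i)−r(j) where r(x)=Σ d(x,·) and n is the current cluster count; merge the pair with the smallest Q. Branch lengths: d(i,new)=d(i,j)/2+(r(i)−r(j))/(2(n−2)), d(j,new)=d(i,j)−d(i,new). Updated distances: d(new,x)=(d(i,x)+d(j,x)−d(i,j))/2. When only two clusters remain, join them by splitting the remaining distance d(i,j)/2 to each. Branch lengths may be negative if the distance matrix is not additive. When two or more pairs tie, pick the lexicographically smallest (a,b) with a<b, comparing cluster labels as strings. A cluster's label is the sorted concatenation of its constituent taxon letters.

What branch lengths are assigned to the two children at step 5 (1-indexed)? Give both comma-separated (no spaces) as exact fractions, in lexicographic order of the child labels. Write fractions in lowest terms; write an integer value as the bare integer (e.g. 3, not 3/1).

iteration 1: select K,Z (d=15, Q=-350); attach at lengths (41/6, 49/6); label the merged cluster KZ
  updated: d(C,KZ)=26, d(F,KZ)=37, d(KZ,N)=49, d(KZ,O)=-3/2, d(KZ,P)=23, d(KZ,V)=53/2
iteration 2: select KZ,O (d=-3/2, Q=-285); attach at lengths (7/2, -5); label the merged cluster KOZ
  updated: d(C,KOZ)=77/4, d(F,KOZ)=175/4, d(KOZ,N)=109/4, d(KOZ,P)=129/4, d(KOZ,V)=43/2
iteration 3: select C,KOZ (d=77/4, Q=-933/4); attach at lengths (397/32, 219/32); label the merged cluster CKOZ
  updated: d(CKOZ,F)=117/4, d(CKOZ,N)=25/2, d(CKOZ,P)=34, d(CKOZ,V)=173/8
iteration 4: select CKOZ,N (d=25/2, Q=-1243/8); attach at lengths (105/16, 95/16); label the merged cluster CKNOZ
  updated: d(CKNOZ,F)=127/8, d(CKNOZ,P)=157/4, d(CKNOZ,V)=161/16
iteration 5: select CKNOZ,V (d=161/16, Q=-649/8); attach at lengths (197/16, -9/4); label the merged cluster CKNOVZ
  updated: d(CKNOVZ,F)=189/32, d(CKNOVZ,P)=787/32
iteration 6: select CKNOVZ,F (d=189/32, Q=-109/2); attach at lengths (13/4, 85/32); label the merged cluster CFKNOVZ
  updated: d(CFKNOVZ,P)=683/32
iteration 7: select CFKNOVZ,P (d=683/32); attach at lengths (683/64, 683/64); label the merged cluster CFKNOPVZ
final tree: (((((C:397/32,((K:41/6,Z:49/6):7/2,O:-5):219/32):105/16,N:95/16):197/16,V:-9/4):13/4,F:85/32):683/64,P:683/64)
total length: 1321/16

197/16,-9/4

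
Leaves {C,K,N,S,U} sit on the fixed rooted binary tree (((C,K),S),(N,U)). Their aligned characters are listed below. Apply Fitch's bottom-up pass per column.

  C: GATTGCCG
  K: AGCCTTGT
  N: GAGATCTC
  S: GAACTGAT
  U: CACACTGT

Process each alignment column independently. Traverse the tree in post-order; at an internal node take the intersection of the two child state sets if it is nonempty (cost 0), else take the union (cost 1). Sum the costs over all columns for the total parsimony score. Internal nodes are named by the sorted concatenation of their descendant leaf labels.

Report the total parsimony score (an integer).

CK@0: {G} ∪ {A} = {A,G} (union, +1)
CKS@0: {A,G} ∩ {G} = {G} (intersection, +0)
NU@0: {G} ∪ {C} = {C,G} (union, +1)
CKNSU@0: {G} ∩ {C,G} = {G} (intersection, +0)
CK@1: {A} ∪ {G} = {A,G} (union, +1)
CKS@1: {A,G} ∩ {A} = {A} (intersection, +0)
NU@1: {A} ∩ {A} = {A} (intersection, +0)
CKNSU@1: {A} ∩ {A} = {A} (intersection, +0)
CK@2: {T} ∪ {C} = {C,T} (union, +1)
CKS@2: {C,T} ∪ {A} = {A,C,T} (union, +1)
NU@2: {G} ∪ {C} = {C,G} (union, +1)
CKNSU@2: {A,C,T} ∩ {C,G} = {C} (intersection, +0)
CK@3: {T} ∪ {C} = {C,T} (union, +1)
CKS@3: {C,T} ∩ {C} = {C} (intersection, +0)
NU@3: {A} ∩ {A} = {A} (intersection, +0)
CKNSU@3: {C} ∪ {A} = {A,C} (union, +1)
CK@4: {G} ∪ {T} = {G,T} (union, +1)
CKS@4: {G,T} ∩ {T} = {T} (intersection, +0)
NU@4: {T} ∪ {C} = {C,T} (union, +1)
CKNSU@4: {T} ∩ {C,T} = {T} (intersection, +0)
CK@5: {C} ∪ {T} = {C,T} (union, +1)
CKS@5: {C,T} ∪ {G} = {C,G,T} (union, +1)
NU@5: {C} ∪ {T} = {C,T} (union, +1)
CKNSU@5: {C,G,T} ∩ {C,T} = {C,T} (intersection, +0)
CK@6: {C} ∪ {G} = {C,G} (union, +1)
CKS@6: {C,G} ∪ {A} = {A,C,G} (union, +1)
NU@6: {T} ∪ {G} = {G,T} (union, +1)
CKNSU@6: {A,C,G} ∩ {G,T} = {G} (intersection, +0)
CK@7: {G} ∪ {T} = {G,T} (union, +1)
CKS@7: {G,T} ∩ {T} = {T} (intersection, +0)
NU@7: {C} ∪ {T} = {C,T} (union, +1)
CKNSU@7: {T} ∩ {C,T} = {T} (intersection, +0)
per-site changes: [2, 1, 3, 2, 2, 3, 3, 2]; total = 18

18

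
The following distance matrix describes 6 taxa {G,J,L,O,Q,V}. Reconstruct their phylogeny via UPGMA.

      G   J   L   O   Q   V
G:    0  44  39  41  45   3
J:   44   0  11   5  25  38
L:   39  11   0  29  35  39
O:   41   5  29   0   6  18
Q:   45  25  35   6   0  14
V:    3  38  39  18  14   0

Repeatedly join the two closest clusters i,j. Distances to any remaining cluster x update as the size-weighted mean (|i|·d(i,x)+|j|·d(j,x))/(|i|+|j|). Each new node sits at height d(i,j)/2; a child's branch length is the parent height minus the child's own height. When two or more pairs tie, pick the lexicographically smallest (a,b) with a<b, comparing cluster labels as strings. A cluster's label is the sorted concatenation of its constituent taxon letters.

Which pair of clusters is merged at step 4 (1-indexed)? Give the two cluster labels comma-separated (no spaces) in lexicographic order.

JOQ,L

step 1: merge (G,V) at d=3; branch lengths G→3/2, V→3/2; new cluster GV
  updated: d(GV,J)=41, d(GV,L)=39, d(GV,O)=59/2, d(GV,Q)=59/2
step 2: merge (J,O) at d=5; branch lengths J→5/2, O→5/2; new cluster JO
  updated: d(GV,JO)=141/4, d(JO,L)=20, d(JO,Q)=31/2
step 3: merge (JO,Q) at d=31/2; branch lengths JO→21/4, Q→31/4; new cluster JOQ
  updated: d(GV,JOQ)=100/3, d(JOQ,L)=25
step 4: merge (JOQ,L) at d=25; branch lengths JOQ→19/4, L→25/2; new cluster JLOQ
  updated: d(GV,JLOQ)=139/4
step 5: merge (GV,JLOQ) at d=139/4; branch lengths GV→127/8, JLOQ→39/8; new cluster GJLOQV
final tree: ((G:3/2,V:3/2):127/8,(((J:5/2,O:5/2):21/4,Q:31/4):19/4,L:25/2):39/8)
total length: 59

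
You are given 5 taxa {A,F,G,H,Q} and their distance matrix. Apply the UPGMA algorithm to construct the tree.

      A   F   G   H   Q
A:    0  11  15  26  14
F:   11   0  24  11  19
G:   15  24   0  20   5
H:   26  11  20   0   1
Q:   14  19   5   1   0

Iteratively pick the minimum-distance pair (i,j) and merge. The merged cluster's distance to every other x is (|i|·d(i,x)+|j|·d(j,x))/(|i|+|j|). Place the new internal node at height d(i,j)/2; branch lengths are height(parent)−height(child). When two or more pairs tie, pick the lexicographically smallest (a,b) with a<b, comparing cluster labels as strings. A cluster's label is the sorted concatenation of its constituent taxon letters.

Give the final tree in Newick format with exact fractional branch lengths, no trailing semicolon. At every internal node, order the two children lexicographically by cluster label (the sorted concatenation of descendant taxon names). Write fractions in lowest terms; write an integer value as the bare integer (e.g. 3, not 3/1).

((A:11/2,F:11/2):43/12,(G:25/4,(H:1/2,Q:1/2):23/4):17/6)

1. join H+Q (d=1) ⇒ HQ; edges |H|=1/2, |Q|=1/2
  updated: d(A,HQ)=20, d(F,HQ)=15, d(G,HQ)=25/2
2. join A+F (d=11) ⇒ AF; edges |A|=11/2, |F|=11/2
  updated: d(AF,G)=39/2, d(AF,HQ)=35/2
3. join G+HQ (d=25/2) ⇒ GHQ; edges |G|=25/4, |HQ|=23/4
  updated: d(AF,GHQ)=109/6
4. join AF+GHQ (d=109/6) ⇒ AFGHQ; edges |AF|=43/12, |GHQ|=17/6
final tree: ((A:11/2,F:11/2):43/12,(G:25/4,(H:1/2,Q:1/2):23/4):17/6)
total length: 365/12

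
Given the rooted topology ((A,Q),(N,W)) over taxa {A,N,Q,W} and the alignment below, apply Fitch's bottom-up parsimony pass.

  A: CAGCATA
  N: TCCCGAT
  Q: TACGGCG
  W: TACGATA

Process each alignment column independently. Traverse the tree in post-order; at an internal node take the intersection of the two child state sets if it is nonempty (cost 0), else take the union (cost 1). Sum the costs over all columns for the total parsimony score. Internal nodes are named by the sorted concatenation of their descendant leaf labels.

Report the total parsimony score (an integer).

AQ@0: {C} ∪ {T} = {C,T} (union, +1)
NW@0: {T} ∩ {T} = {T} (intersection, +0)
ANQW@0: {C,T} ∩ {T} = {T} (intersection, +0)
AQ@1: {A} ∩ {A} = {A} (intersection, +0)
NW@1: {C} ∪ {A} = {A,C} (union, +1)
ANQW@1: {A} ∩ {A,C} = {A} (intersection, +0)
AQ@2: {G} ∪ {C} = {C,G} (union, +1)
NW@2: {C} ∩ {C} = {C} (intersection, +0)
ANQW@2: {C,G} ∩ {C} = {C} (intersection, +0)
AQ@3: {C} ∪ {G} = {C,G} (union, +1)
NW@3: {C} ∪ {G} = {C,G} (union, +1)
ANQW@3: {C,G} ∩ {C,G} = {C,G} (intersection, +0)
AQ@4: {A} ∪ {G} = {A,G} (union, +1)
NW@4: {G} ∪ {A} = {A,G} (union, +1)
ANQW@4: {A,G} ∩ {A,G} = {A,G} (intersection, +0)
AQ@5: {T} ∪ {C} = {C,T} (union, +1)
NW@5: {A} ∪ {T} = {A,T} (union, +1)
ANQW@5: {C,T} ∩ {A,T} = {T} (intersection, +0)
AQ@6: {A} ∪ {G} = {A,G} (union, +1)
NW@6: {T} ∪ {A} = {A,T} (union, +1)
ANQW@6: {A,G} ∩ {A,T} = {A} (intersection, +0)
per-site changes: [1, 1, 1, 2, 2, 2, 2]; total = 11

11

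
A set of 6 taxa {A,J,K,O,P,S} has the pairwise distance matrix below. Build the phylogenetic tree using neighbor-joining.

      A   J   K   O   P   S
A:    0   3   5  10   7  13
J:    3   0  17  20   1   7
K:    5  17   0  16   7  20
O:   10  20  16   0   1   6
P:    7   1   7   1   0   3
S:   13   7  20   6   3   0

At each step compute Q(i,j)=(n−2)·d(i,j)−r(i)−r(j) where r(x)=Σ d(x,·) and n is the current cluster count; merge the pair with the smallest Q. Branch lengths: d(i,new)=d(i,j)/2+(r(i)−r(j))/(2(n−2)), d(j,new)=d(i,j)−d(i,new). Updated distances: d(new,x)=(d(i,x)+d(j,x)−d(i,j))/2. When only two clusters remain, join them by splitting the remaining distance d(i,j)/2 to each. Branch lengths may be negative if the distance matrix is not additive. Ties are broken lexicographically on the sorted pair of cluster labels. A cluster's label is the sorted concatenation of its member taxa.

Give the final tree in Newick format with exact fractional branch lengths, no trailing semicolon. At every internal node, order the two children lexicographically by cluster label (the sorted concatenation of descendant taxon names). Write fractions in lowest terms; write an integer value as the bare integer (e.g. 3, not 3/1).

step 1: merge (A,K) at d=5, Q=-83; branch lengths A→-7/8, K→47/8; new cluster AK
  updated: d(AK,J)=15/2, d(AK,O)=21/2, d(AK,P)=9/2, d(AK,S)=14
step 2: merge (AK,J) at d=15/2, Q=-99/2; branch lengths AK→47/12, J→43/12; new cluster AJK
  updated: d(AJK,O)=23/2, d(AJK,P)=-1, d(AJK,S)=27/4
step 3: merge (AJK,P) at d=-1, Q=-89/4; branch lengths AJK→49/16, P→-65/16; new cluster AJKP
  updated: d(AJKP,O)=27/4, d(AJKP,S)=43/8
step 4: merge (AJKP,O) at d=27/4, Q=-145/8; branch lengths AJKP→49/16, O→59/16; new cluster AJKOP
  updated: d(AJKOP,S)=37/16
step 5: merge (AJKOP,S) at d=37/16; branch lengths AJKOP→37/32, S→37/32; new cluster AJKOPS
final tree: (((((A:-7/8,K:47/8):47/12,J:43/12):49/16,P:-65/16):49/16,O:59/16):37/32,S:37/32)
total length: 329/16

(((((A:-7/8,K:47/8):47/12,J:43/12):49/16,P:-65/16):49/16,O:59/16):37/32,S:37/32)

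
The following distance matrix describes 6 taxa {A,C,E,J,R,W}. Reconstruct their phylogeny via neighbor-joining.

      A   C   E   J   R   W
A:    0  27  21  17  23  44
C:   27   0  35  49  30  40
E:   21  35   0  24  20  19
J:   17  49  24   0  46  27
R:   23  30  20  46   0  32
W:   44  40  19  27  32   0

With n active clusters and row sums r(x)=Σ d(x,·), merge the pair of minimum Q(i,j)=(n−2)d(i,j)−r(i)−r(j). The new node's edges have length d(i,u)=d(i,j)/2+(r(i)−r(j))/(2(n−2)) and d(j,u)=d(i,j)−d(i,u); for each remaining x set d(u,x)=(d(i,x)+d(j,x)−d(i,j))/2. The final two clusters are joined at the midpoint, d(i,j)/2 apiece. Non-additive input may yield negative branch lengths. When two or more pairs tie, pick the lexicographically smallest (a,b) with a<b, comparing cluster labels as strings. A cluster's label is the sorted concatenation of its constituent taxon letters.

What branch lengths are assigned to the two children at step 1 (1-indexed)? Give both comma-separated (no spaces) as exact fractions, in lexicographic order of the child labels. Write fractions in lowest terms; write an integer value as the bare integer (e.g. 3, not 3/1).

37/8,99/8

step 1: merge (A,J) at d=17, Q=-227; branch lengths A→37/8, J→99/8; new cluster AJ
  updated: d(AJ,C)=59/2, d(AJ,E)=14, d(AJ,R)=26, d(AJ,W)=27
step 2: merge (C,R) at d=30, Q=-305/2; branch lengths C→233/12, R→127/12; new cluster CR
  updated: d(AJ,CR)=51/4, d(CR,E)=25/2, d(CR,W)=21
step 3: merge (AJ,CR) at d=51/4, Q=-149/2; branch lengths AJ→33/4, CR→9/2; new cluster ACJR
  updated: d(ACJR,E)=55/8, d(ACJR,W)=141/8
step 4: merge (ACJR,E) at d=55/8, Q=-87/2; branch lengths ACJR→11/4, E→33/8; new cluster ACEJR
  updated: d(ACEJR,W)=119/8
step 5: merge (ACEJR,W) at d=119/8; branch lengths ACEJR→119/16, W→119/16; new cluster ACEJRW
final tree: ((((A:37/8,J:99/8):33/4,(C:233/12,R:127/12):9/2):11/4,E:33/8):119/16,W:119/16)
total length: 163/2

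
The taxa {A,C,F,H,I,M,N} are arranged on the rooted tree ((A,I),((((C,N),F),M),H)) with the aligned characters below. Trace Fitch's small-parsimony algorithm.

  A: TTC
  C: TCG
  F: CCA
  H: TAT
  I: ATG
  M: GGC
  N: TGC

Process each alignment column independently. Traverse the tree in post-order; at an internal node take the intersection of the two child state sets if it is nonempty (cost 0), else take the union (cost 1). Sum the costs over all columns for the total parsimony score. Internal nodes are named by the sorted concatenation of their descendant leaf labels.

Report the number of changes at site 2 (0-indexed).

4

AI@0: {T} ∪ {A} = {A,T} (union, +1)
CN@0: {T} ∩ {T} = {T} (intersection, +0)
CFN@0: {T} ∪ {C} = {C,T} (union, +1)
CFMN@0: {C,T} ∪ {G} = {C,G,T} (union, +1)
CFHMN@0: {C,G,T} ∩ {T} = {T} (intersection, +0)
ACFHIMN@0: {A,T} ∩ {T} = {T} (intersection, +0)
AI@1: {T} ∩ {T} = {T} (intersection, +0)
CN@1: {C} ∪ {G} = {C,G} (union, +1)
CFN@1: {C,G} ∩ {C} = {C} (intersection, +0)
CFMN@1: {C} ∪ {G} = {C,G} (union, +1)
CFHMN@1: {C,G} ∪ {A} = {A,C,G} (union, +1)
ACFHIMN@1: {T} ∪ {A,C,G} = {A,C,G,T} (union, +1)
AI@2: {C} ∪ {G} = {C,G} (union, +1)
CN@2: {G} ∪ {C} = {C,G} (union, +1)
CFN@2: {C,G} ∪ {A} = {A,C,G} (union, +1)
CFMN@2: {A,C,G} ∩ {C} = {C} (intersection, +0)
CFHMN@2: {C} ∪ {T} = {C,T} (union, +1)
ACFHIMN@2: {C,G} ∩ {C,T} = {C} (intersection, +0)
per-site changes: [3, 4, 4]; total = 11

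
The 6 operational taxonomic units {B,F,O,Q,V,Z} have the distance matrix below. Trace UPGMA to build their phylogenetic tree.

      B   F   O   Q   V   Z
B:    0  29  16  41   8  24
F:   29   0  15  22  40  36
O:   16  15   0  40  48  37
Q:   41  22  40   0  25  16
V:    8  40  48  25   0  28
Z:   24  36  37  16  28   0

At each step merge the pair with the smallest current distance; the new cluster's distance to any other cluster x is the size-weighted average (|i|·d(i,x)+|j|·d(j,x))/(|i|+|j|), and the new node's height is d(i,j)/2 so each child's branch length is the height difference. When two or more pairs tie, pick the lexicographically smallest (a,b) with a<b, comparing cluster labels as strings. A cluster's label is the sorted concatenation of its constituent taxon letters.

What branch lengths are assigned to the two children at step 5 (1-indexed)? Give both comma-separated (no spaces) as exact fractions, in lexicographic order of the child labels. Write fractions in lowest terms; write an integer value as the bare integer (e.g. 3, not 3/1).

2,37/4

iteration 1: select B,V (d=8); attach at lengths (4, 4); label the merged cluster BV
  updated: d(BV,F)=69/2, d(BV,O)=32, d(BV,Q)=33, d(BV,Z)=26
iteration 2: select F,O (d=15); attach at lengths (15/2, 15/2); label the merged cluster FO
  updated: d(BV,FO)=133/4, d(FO,Q)=31, d(FO,Z)=73/2
iteration 3: select Q,Z (d=16); attach at lengths (8, 8); label the merged cluster QZ
  updated: d(BV,QZ)=59/2, d(FO,QZ)=135/4
iteration 4: select BV,QZ (d=59/2); attach at lengths (43/4, 27/4); label the merged cluster BQVZ
  updated: d(BQVZ,FO)=67/2
iteration 5: select BQVZ,FO (d=67/2); attach at lengths (2, 37/4); label the merged cluster BFOQVZ
final tree: (((B:4,V:4):43/4,(Q:8,Z:8):27/4):2,(F:15/2,O:15/2):37/4)
total length: 271/4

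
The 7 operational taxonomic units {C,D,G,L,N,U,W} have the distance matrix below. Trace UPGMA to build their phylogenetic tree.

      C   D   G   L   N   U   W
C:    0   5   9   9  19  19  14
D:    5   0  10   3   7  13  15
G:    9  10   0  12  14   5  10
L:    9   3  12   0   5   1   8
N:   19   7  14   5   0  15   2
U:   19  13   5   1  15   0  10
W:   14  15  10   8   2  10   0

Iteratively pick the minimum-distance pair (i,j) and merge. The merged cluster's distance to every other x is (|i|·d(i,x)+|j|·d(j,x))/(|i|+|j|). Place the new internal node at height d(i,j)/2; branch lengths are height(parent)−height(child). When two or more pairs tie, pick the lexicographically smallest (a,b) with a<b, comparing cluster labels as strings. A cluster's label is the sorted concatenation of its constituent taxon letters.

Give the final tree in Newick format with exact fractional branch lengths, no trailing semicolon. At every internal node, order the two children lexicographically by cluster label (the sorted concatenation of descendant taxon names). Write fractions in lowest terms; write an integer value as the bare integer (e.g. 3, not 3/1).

step 1: merge (L,U) at d=1; branch lengths L→1/2, U→1/2; new cluster LU
  updated: d(C,LU)=14, d(D,LU)=8, d(G,LU)=17/2, d(LU,N)=10, d(LU,W)=9
step 2: merge (N,W) at d=2; branch lengths N→1, W→1; new cluster NW
  updated: d(C,NW)=33/2, d(D,NW)=11, d(G,NW)=12, d(LU,NW)=19/2
step 3: merge (C,D) at d=5; branch lengths C→5/2, D→5/2; new cluster CD
  updated: d(CD,G)=19/2, d(CD,LU)=11, d(CD,NW)=55/4
step 4: merge (G,LU) at d=17/2; branch lengths G→17/4, LU→15/4; new cluster GLU
  updated: d(CD,GLU)=21/2, d(GLU,NW)=31/3
step 5: merge (GLU,NW) at d=31/3; branch lengths GLU→11/12, NW→25/6; new cluster GLNUW
  updated: d(CD,GLNUW)=59/5
step 6: merge (CD,GLNUW) at d=59/5; branch lengths CD→17/5, GLNUW→11/15; new cluster CDGLNUW
final tree: ((C:5/2,D:5/2):17/5,((G:17/4,(L:1/2,U:1/2):15/4):11/12,(N:1,W:1):25/6):11/15)
total length: 1513/60

((C:5/2,D:5/2):17/5,((G:17/4,(L:1/2,U:1/2):15/4):11/12,(N:1,W:1):25/6):11/15)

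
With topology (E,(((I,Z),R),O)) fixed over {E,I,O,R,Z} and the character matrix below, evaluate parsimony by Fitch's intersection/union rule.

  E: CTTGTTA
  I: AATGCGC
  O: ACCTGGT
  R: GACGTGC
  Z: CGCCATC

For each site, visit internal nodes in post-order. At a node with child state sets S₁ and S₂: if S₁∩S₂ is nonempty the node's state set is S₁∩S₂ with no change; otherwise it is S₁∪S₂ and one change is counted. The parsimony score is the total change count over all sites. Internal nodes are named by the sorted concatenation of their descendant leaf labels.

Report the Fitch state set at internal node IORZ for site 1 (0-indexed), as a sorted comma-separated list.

A,C

site 0, node IZ: I={A} ∪ Z={C} → {A,C} (+1)
site 0, node IRZ: IZ={A,C} ∪ R={G} → {A,C,G} (+1)
site 0, node IORZ: IRZ={A,C,G} ∩ O={A} → {A} (+0)
site 0, node EIORZ: E={C} ∪ IORZ={A} → {A,C} (+1)
site 1, node IZ: I={A} ∪ Z={G} → {A,G} (+1)
site 1, node IRZ: IZ={A,G} ∩ R={A} → {A} (+0)
site 1, node IORZ: IRZ={A} ∪ O={C} → {A,C} (+1)
site 1, node EIORZ: E={T} ∪ IORZ={A,C} → {A,C,T} (+1)
site 2, node IZ: I={T} ∪ Z={C} → {C,T} (+1)
site 2, node IRZ: IZ={C,T} ∩ R={C} → {C} (+0)
site 2, node IORZ: IRZ={C} ∩ O={C} → {C} (+0)
site 2, node EIORZ: E={T} ∪ IORZ={C} → {C,T} (+1)
site 3, node IZ: I={G} ∪ Z={C} → {C,G} (+1)
site 3, node IRZ: IZ={C,G} ∩ R={G} → {G} (+0)
site 3, node IORZ: IRZ={G} ∪ O={T} → {G,T} (+1)
site 3, node EIORZ: E={G} ∩ IORZ={G,T} → {G} (+0)
site 4, node IZ: I={C} ∪ Z={A} → {A,C} (+1)
site 4, node IRZ: IZ={A,C} ∪ R={T} → {A,C,T} (+1)
site 4, node IORZ: IRZ={A,C,T} ∪ O={G} → {A,C,G,T} (+1)
site 4, node EIORZ: E={T} ∩ IORZ={A,C,G,T} → {T} (+0)
site 5, node IZ: I={G} ∪ Z={T} → {G,T} (+1)
site 5, node IRZ: IZ={G,T} ∩ R={G} → {G} (+0)
site 5, node IORZ: IRZ={G} ∩ O={G} → {G} (+0)
site 5, node EIORZ: E={T} ∪ IORZ={G} → {G,T} (+1)
site 6, node IZ: I={C} ∩ Z={C} → {C} (+0)
site 6, node IRZ: IZ={C} ∩ R={C} → {C} (+0)
site 6, node IORZ: IRZ={C} ∪ O={T} → {C,T} (+1)
site 6, node EIORZ: E={A} ∪ IORZ={C,T} → {A,C,T} (+1)
per-site changes: [3, 3, 2, 2, 3, 2, 2]; total = 17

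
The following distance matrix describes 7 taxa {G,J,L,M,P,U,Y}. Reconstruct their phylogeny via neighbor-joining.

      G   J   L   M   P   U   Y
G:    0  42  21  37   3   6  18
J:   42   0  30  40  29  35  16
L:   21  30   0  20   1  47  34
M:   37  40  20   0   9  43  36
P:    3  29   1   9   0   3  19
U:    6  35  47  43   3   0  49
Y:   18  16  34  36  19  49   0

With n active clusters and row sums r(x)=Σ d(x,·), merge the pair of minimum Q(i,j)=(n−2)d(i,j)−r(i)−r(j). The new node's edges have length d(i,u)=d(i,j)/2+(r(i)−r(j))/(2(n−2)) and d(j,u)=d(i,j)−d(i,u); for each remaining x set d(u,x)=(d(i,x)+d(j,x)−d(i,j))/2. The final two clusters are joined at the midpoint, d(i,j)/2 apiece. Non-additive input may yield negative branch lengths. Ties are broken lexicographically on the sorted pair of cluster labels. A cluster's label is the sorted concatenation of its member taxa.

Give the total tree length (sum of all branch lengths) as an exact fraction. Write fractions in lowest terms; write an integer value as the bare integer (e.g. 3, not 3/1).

131/2

iteration 1: select J,Y (d=16, Q=-284); attach at lengths (10, 6); label the merged cluster JY
  updated: d(G,JY)=22, d(JY,L)=24, d(JY,M)=30, d(JY,P)=16, d(JY,U)=34
iteration 2: select G,U (d=6, Q=-198); attach at lengths (-5/2, 17/2); label the merged cluster GU
  updated: d(GU,JY)=25, d(GU,L)=31, d(GU,M)=37, d(GU,P)=0
iteration 3: select GU,P (d=0, Q=-119); attach at lengths (67/6, -67/6); label the merged cluster GPU
  updated: d(GPU,JY)=41/2, d(GPU,L)=16, d(GPU,M)=23
iteration 4: select GPU,JY (d=41/2, Q=-93); attach at lengths (13/2, 14); label the merged cluster GJPUY
  updated: d(GJPUY,L)=39/4, d(GJPUY,M)=65/4
iteration 5: select GJPUY,L (d=39/4, Q=-46); attach at lengths (3, 27/4); label the merged cluster GJLPUY
  updated: d(GJLPUY,M)=53/4
iteration 6: select GJLPUY,M (d=53/4); attach at lengths (53/8, 53/8); label the merged cluster GJLMPUY
final tree: (((((G:-5/2,U:17/2):67/6,P:-67/6):13/2,(J:10,Y:6):14):3,L:27/4):53/8,M:53/8)
total length: 131/2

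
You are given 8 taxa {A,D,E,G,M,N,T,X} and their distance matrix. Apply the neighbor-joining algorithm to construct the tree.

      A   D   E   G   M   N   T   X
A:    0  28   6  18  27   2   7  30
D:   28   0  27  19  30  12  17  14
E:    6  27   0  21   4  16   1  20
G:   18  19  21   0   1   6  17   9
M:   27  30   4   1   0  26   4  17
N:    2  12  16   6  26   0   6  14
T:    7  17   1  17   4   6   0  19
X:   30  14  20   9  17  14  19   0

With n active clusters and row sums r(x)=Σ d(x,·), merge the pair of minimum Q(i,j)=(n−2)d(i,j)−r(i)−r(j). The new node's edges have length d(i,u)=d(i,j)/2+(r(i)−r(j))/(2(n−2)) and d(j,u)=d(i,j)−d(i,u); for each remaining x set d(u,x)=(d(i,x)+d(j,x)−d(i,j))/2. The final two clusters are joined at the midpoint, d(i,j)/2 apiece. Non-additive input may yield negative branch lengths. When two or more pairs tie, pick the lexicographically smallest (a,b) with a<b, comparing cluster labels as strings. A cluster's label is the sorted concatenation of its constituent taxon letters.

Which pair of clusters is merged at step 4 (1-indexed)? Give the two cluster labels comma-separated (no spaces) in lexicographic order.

1. join G+M (d=1, Q=-194) ⇒ GM; edges |G|=-1, |M|=2
  updated: d(A,GM)=22, d(D,GM)=24, d(E,GM)=12, d(GM,N)=31/2, d(GM,T)=10, d(GM,X)=25/2
2. join D+X (d=14, Q=-323/2) ⇒ DX; edges |D|=33/4, |X|=23/4
  updated: d(A,DX)=22, d(DX,E)=33/2, d(DX,GM)=45/4, d(DX,N)=6, d(DX,T)=11
3. join A+N (d=2, Q=-193/2) ⇒ AN; edges |A|=43/16, |N|=-11/16
  updated: d(AN,DX)=13, d(AN,E)=10, d(AN,GM)=71/4, d(AN,T)=11/2
4. join DX+GM (d=45/4, Q=-69) ⇒ DGMX; edges |DX|=23/4, |GM|=11/2
  updated: d(AN,DGMX)=39/4, d(DGMX,E)=69/8, d(DGMX,T)=39/8
5. join AN+DGMX (d=39/4, Q=-29) ⇒ ADGMNX; edges |AN|=43/8, |DGMX|=35/8
  updated: d(ADGMNX,E)=71/16, d(ADGMNX,T)=5/16
6. join ADGMNX+E (d=71/16, Q=-23/4) ⇒ ADEGMNX; edges |ADGMNX|=15/8, |E|=41/16
  updated: d(ADEGMNX,T)=-25/16
7. join ADEGMNX+T (d=-25/16) ⇒ ADEGMNTX; edges |ADEGMNX|=-25/32, |T|=-25/32
final tree: ((((A:43/16,N:-11/16):43/8,((D:33/4,X:23/4):23/4,(G:-1,M:2):11/2):35/8):15/8,E:41/16):-25/32,T:-25/32)
total length: 327/8

DX,GM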